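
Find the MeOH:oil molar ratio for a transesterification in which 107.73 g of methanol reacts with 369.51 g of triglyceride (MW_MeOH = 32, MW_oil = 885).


Molar ratio = n_MeOH / n_oil = (MeOH/32) / (oil/885) = (MeOH * 885) / (32 * oil)
= (107.73 * 885) / (32 * 369.51)
= 8.0631

8.0631


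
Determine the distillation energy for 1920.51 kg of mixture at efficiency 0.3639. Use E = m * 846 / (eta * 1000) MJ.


E = m * 846 / (eta * 1000)
= 1920.51 * 846 / (0.3639 * 1000)
= 4464.8295 MJ

4464.8295 MJ


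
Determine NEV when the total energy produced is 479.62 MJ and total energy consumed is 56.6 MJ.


NEV = E_out - E_in
= 479.62 - 56.6
= 423.0200 MJ

423.0200 MJ


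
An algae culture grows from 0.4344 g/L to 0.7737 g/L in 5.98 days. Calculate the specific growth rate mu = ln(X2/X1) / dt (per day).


mu = ln(X2/X1) / dt
= ln(0.7737/0.4344) / 5.98
= 0.0965 per day

0.0965 per day


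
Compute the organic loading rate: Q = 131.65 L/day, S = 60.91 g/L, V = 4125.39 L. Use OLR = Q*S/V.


OLR = Q * S / V
= 131.65 * 60.91 / 4125.39
= 1.9438 g/L/day

1.9438 g/L/day


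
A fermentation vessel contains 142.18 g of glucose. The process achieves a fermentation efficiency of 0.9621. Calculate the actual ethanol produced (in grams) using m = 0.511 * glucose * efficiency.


Actual ethanol: m = 0.511 * 142.18 * 0.9621
m = 69.9004 g

69.9004 g


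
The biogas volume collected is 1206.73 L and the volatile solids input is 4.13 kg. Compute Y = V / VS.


Y = V / VS
= 1206.73 / 4.13
= 292.1864 L/kg VS

292.1864 L/kg VS


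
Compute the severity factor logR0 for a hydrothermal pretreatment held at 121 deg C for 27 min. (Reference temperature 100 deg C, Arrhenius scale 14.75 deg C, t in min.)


logR0 = log10(t * exp((T - 100) / 14.75))
= log10(27 * exp((121 - 100) / 14.75))
= 2.0497

2.0497


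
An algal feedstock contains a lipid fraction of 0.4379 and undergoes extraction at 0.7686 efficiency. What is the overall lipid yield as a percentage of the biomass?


Y = lipid_content * extraction_eff * 100
= 0.4379 * 0.7686 * 100
= 33.6570%

33.6570%


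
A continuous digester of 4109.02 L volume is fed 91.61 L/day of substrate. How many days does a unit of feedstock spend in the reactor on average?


HRT = V / Q
= 4109.02 / 91.61
= 44.8534 days

44.8534 days


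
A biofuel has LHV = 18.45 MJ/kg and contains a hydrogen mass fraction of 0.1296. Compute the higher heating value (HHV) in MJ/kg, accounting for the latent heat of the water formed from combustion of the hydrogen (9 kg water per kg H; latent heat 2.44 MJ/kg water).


HHV = LHV + H_frac * 9 * 2.44
= 18.45 + 0.1296 * 9 * 2.44
= 21.2960 MJ/kg

21.2960 MJ/kg


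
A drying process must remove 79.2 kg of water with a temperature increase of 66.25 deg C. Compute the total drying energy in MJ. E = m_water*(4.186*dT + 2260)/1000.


E = m_water * (4.186 * dT + 2260) / 1000
= 79.2 * (4.186 * 66.25 + 2260) / 1000
= 200.9559 MJ

200.9559 MJ


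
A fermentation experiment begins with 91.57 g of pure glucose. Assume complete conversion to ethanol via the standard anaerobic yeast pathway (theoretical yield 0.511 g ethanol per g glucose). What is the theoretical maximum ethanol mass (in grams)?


Theoretical ethanol yield: m_EtOH = 0.511 * m_glucose
m_EtOH = 0.511 * 91.57 = 46.7923 g

46.7923 g


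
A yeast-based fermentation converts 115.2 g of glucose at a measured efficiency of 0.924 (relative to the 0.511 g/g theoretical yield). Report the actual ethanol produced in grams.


Actual ethanol: m = 0.511 * 115.2 * 0.924
m = 54.3933 g

54.3933 g


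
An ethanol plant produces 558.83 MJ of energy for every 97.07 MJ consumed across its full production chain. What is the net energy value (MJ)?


NEV = E_out - E_in
= 558.83 - 97.07
= 461.7600 MJ

461.7600 MJ


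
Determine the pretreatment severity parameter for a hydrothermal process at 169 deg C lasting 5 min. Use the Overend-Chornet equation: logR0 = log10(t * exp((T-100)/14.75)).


logR0 = log10(t * exp((T - 100) / 14.75))
= log10(5 * exp((169 - 100) / 14.75))
= 2.7306

2.7306


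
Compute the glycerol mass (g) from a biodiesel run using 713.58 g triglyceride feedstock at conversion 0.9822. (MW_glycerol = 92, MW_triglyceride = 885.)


glycerol = oil * conv * (92/885)
= 713.58 * 0.9822 * 92 / 885
= 72.8597 g

72.8597 g


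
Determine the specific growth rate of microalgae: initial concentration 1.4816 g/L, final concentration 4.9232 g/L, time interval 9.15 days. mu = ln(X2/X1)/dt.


mu = ln(X2/X1) / dt
= ln(4.9232/1.4816) / 9.15
= 0.1312 per day

0.1312 per day


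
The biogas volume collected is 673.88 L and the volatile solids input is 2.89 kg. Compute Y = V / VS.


Y = V / VS
= 673.88 / 2.89
= 233.1765 L/kg VS

233.1765 L/kg VS


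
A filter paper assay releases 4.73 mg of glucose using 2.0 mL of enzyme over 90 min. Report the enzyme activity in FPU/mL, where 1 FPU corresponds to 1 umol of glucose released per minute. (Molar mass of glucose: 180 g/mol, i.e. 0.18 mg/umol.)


Activity = glucose_mg / (0.18 mg/umol * V_mL * t_min)
= 4.73 / (0.18 * 2.0 * 90)
= 0.1460 FPU/mL

0.1460 FPU/mL


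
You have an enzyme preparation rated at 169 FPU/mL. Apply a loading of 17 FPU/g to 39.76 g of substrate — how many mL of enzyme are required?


V = dosage * m_sub / activity
V = 17 * 39.76 / 169
V = 3.9995 mL

3.9995 mL


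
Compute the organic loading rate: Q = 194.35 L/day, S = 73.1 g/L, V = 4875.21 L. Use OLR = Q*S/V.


OLR = Q * S / V
= 194.35 * 73.1 / 4875.21
= 2.9141 g/L/day

2.9141 g/L/day


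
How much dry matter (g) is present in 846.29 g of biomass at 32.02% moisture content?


Wd = Ww * (1 - MC/100)
= 846.29 * (1 - 32.02/100)
= 575.3079 g

575.3079 g


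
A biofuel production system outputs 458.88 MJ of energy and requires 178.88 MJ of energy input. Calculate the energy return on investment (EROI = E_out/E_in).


EROI = E_out / E_in
= 458.88 / 178.88
= 2.5653

2.5653


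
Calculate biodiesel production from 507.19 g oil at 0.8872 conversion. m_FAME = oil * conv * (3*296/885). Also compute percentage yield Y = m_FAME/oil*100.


m_FAME = oil * conv * (3 * 296 / 885) = oil * conv * (888/885)
= 507.19 * 0.8872 * 888 / 885
= 451.5043 g
Y = m_FAME / oil * 100 = conv * (888/885) * 100
= 0.8872 * 888 / 885 * 100
= 89.02%

451.5043 g FAME; Y = 89.02%


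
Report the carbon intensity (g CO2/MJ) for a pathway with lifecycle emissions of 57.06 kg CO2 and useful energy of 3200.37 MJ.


CI = CO2 * 1000 / E
= 57.06 * 1000 / 3200.37
= 17.8292 g CO2/MJ

17.8292 g CO2/MJ


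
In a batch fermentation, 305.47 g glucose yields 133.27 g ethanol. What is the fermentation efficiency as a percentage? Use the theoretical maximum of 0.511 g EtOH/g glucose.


Fermentation efficiency = (actual / (0.511 * glucose)) * 100
= (133.27 / (0.511 * 305.47)) * 100
= 85.3774%

85.3774%


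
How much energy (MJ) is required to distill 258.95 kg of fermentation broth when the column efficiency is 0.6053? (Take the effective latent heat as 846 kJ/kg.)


E = m * 846 / (eta * 1000)
= 258.95 * 846 / (0.6053 * 1000)
= 361.9225 MJ

361.9225 MJ


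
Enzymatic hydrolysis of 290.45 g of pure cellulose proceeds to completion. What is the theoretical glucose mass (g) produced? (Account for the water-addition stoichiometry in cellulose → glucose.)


glucose = cellulose * 180/162
= 290.45 * 180/162
= 322.7222 g

322.7222 g


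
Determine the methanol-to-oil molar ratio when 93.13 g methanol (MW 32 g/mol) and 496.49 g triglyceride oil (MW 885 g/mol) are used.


Molar ratio = n_MeOH / n_oil = (MeOH/32) / (oil/885) = (MeOH * 885) / (32 * oil)
= (93.13 * 885) / (32 * 496.49)
= 5.1877

5.1877


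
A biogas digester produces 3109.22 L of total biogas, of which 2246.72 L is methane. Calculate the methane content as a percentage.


CH4% = V_CH4 / V_total * 100
= 2246.72 / 3109.22 * 100
= 72.2599%

72.2599%


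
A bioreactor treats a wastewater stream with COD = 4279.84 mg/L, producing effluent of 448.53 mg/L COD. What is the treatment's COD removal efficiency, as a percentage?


eta = (COD_in - COD_out) / COD_in * 100
= (4279.84 - 448.53) / 4279.84 * 100
= 89.5199%

89.5199%


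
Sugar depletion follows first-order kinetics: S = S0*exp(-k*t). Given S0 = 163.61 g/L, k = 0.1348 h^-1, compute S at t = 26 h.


S = S0 * exp(-k * t)
S = 163.61 * exp(-0.1348 * 26)
S = 4.9169 g/L

4.9169 g/L


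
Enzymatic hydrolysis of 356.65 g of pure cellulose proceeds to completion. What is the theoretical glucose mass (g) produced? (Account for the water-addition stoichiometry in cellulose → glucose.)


glucose = cellulose * 180/162
= 356.65 * 180/162
= 396.2778 g

396.2778 g


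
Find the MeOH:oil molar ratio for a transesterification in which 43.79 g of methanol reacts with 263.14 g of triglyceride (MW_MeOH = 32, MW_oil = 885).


Molar ratio = n_MeOH / n_oil = (MeOH/32) / (oil/885) = (MeOH * 885) / (32 * oil)
= (43.79 * 885) / (32 * 263.14)
= 4.6024

4.6024


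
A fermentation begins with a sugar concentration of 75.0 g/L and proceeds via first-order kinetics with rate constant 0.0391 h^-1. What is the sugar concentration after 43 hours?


S = S0 * exp(-k * t)
S = 75.0 * exp(-0.0391 * 43)
S = 13.9599 g/L

13.9599 g/L


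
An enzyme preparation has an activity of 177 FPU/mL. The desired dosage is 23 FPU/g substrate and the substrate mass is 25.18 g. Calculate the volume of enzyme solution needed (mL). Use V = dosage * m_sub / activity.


V = dosage * m_sub / activity
V = 23 * 25.18 / 177
V = 3.2720 mL

3.2720 mL


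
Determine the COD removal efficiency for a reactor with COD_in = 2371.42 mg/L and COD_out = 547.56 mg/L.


eta = (COD_in - COD_out) / COD_in * 100
= (2371.42 - 547.56) / 2371.42 * 100
= 76.9100%

76.9100%


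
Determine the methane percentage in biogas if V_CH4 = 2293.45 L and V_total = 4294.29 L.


CH4% = V_CH4 / V_total * 100
= 2293.45 / 4294.29 * 100
= 53.4070%

53.4070%


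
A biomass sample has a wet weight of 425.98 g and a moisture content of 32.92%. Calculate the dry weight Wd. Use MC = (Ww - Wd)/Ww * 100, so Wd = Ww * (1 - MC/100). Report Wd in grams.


Wd = Ww * (1 - MC/100)
= 425.98 * (1 - 32.92/100)
= 285.7474 g

285.7474 g


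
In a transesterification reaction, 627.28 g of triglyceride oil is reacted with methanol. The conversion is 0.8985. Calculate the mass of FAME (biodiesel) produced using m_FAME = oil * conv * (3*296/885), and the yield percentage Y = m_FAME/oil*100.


m_FAME = oil * conv * (3 * 296 / 885) = oil * conv * (888/885)
= 627.28 * 0.8985 * 888 / 885
= 565.5216 g
Y = m_FAME / oil * 100 = conv * (888/885) * 100
= 0.8985 * 888 / 885 * 100
= 90.15%

565.5216 g FAME; Y = 90.15%


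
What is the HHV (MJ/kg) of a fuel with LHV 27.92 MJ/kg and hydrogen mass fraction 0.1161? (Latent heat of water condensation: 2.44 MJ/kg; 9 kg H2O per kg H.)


HHV = LHV + H_frac * 9 * 2.44
= 27.92 + 0.1161 * 9 * 2.44
= 30.4696 MJ/kg

30.4696 MJ/kg


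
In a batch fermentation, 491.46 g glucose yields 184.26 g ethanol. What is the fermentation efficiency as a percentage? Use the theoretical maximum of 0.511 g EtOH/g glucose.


Fermentation efficiency = (actual / (0.511 * glucose)) * 100
= (184.26 / (0.511 * 491.46)) * 100
= 73.3706%

73.3706%


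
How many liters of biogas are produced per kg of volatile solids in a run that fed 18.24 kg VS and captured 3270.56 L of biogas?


Y = V / VS
= 3270.56 / 18.24
= 179.3070 L/kg VS

179.3070 L/kg VS


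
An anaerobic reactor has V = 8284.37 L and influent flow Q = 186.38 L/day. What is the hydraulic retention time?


HRT = V / Q
= 8284.37 / 186.38
= 44.4488 days

44.4488 days


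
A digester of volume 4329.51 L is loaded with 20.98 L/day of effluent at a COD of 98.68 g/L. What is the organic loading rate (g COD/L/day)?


OLR = Q * S / V
= 20.98 * 98.68 / 4329.51
= 0.4782 g/L/day

0.4782 g/L/day


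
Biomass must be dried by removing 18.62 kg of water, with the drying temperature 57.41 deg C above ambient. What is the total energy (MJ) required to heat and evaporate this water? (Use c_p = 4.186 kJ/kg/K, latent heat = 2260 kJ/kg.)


E = m_water * (4.186 * dT + 2260) / 1000
= 18.62 * (4.186 * 57.41 + 2260) / 1000
= 46.5559 MJ

46.5559 MJ


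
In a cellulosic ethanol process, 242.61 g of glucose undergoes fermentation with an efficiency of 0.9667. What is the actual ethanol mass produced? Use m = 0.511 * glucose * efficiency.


Actual ethanol: m = 0.511 * 242.61 * 0.9667
m = 119.8454 g

119.8454 g


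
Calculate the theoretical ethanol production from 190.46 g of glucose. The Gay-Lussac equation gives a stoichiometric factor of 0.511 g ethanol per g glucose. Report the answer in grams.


Theoretical ethanol yield: m_EtOH = 0.511 * m_glucose
m_EtOH = 0.511 * 190.46 = 97.3251 g

97.3251 g


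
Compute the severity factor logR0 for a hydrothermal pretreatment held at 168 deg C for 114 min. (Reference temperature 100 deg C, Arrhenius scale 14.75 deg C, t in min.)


logR0 = log10(t * exp((T - 100) / 14.75))
= log10(114 * exp((168 - 100) / 14.75))
= 4.0591

4.0591


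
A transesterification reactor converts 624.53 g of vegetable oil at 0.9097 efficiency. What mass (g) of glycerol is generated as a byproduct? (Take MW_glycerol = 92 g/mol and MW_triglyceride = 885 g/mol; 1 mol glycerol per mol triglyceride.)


glycerol = oil * conv * (92/885)
= 624.53 * 0.9097 * 92 / 885
= 59.0604 g

59.0604 g


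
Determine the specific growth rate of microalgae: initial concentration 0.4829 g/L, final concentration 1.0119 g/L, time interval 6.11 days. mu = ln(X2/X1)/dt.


mu = ln(X2/X1) / dt
= ln(1.0119/0.4829) / 6.11
= 0.1211 per day

0.1211 per day


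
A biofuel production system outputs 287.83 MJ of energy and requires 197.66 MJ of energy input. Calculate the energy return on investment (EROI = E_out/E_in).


EROI = E_out / E_in
= 287.83 / 197.66
= 1.4562

1.4562


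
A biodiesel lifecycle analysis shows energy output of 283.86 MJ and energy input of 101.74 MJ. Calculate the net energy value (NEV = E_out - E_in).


NEV = E_out - E_in
= 283.86 - 101.74
= 182.1200 MJ

182.1200 MJ


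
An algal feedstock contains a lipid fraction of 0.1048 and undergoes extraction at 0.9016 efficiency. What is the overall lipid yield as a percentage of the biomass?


Y = lipid_content * extraction_eff * 100
= 0.1048 * 0.9016 * 100
= 9.4488%

9.4488%


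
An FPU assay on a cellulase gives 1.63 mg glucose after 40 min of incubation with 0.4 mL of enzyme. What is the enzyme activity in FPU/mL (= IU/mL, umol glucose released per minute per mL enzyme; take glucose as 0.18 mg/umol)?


Activity = glucose_mg / (0.18 mg/umol * V_mL * t_min)
= 1.63 / (0.18 * 0.4 * 40)
= 0.5660 FPU/mL

0.5660 FPU/mL


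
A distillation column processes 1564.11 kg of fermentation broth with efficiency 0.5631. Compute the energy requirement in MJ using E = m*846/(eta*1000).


E = m * 846 / (eta * 1000)
= 1564.11 * 846 / (0.5631 * 1000)
= 2349.9149 MJ

2349.9149 MJ


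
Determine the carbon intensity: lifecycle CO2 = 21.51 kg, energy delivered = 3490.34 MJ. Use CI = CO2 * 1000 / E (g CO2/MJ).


CI = CO2 * 1000 / E
= 21.51 * 1000 / 3490.34
= 6.1627 g CO2/MJ

6.1627 g CO2/MJ


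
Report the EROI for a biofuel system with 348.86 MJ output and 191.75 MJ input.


EROI = E_out / E_in
= 348.86 / 191.75
= 1.8193

1.8193


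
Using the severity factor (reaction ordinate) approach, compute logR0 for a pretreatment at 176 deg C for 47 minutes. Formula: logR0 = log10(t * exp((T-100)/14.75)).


logR0 = log10(t * exp((T - 100) / 14.75))
= log10(47 * exp((176 - 100) / 14.75))
= 3.9098

3.9098


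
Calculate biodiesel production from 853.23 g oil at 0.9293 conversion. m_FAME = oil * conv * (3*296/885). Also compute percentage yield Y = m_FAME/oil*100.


m_FAME = oil * conv * (3 * 296 / 885) = oil * conv * (888/885)
= 853.23 * 0.9293 * 888 / 885
= 795.5945 g
Y = m_FAME / oil * 100 = conv * (888/885) * 100
= 0.9293 * 888 / 885 * 100
= 93.25%

795.5945 g FAME; Y = 93.25%


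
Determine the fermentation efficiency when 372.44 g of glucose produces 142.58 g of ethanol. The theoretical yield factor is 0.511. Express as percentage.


Fermentation efficiency = (actual / (0.511 * glucose)) * 100
= (142.58 / (0.511 * 372.44)) * 100
= 74.9172%

74.9172%


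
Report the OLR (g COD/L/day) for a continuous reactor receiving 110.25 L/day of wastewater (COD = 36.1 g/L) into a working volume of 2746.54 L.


OLR = Q * S / V
= 110.25 * 36.1 / 2746.54
= 1.4491 g/L/day

1.4491 g/L/day


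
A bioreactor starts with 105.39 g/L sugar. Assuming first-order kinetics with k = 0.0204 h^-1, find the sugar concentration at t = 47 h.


S = S0 * exp(-k * t)
S = 105.39 * exp(-0.0204 * 47)
S = 40.4015 g/L

40.4015 g/L


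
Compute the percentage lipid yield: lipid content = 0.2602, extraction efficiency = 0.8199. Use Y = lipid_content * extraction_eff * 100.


Y = lipid_content * extraction_eff * 100
= 0.2602 * 0.8199 * 100
= 21.3338%

21.3338%


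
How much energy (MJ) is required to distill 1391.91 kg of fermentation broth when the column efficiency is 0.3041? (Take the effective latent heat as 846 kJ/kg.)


E = m * 846 / (eta * 1000)
= 1391.91 * 846 / (0.3041 * 1000)
= 3872.2652 MJ

3872.2652 MJ


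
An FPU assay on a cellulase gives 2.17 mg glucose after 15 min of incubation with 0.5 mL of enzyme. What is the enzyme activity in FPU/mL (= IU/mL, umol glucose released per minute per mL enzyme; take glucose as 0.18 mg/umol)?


Activity = glucose_mg / (0.18 mg/umol * V_mL * t_min)
= 2.17 / (0.18 * 0.5 * 15)
= 1.6074 FPU/mL

1.6074 FPU/mL


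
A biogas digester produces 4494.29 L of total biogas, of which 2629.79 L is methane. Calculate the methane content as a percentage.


CH4% = V_CH4 / V_total * 100
= 2629.79 / 4494.29 * 100
= 58.5140%

58.5140%


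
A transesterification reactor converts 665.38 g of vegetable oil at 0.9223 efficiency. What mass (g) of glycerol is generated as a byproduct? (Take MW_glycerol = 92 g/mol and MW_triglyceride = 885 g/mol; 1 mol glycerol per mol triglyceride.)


glycerol = oil * conv * (92/885)
= 665.38 * 0.9223 * 92 / 885
= 63.7950 g

63.7950 g


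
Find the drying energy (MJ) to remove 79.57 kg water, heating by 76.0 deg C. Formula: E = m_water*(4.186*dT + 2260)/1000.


E = m_water * (4.186 * dT + 2260) / 1000
= 79.57 * (4.186 * 76.0 + 2260) / 1000
= 205.1423 MJ

205.1423 MJ


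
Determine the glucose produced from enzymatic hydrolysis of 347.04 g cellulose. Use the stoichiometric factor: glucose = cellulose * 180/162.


glucose = cellulose * 180/162
= 347.04 * 180/162
= 385.6000 g

385.6000 g


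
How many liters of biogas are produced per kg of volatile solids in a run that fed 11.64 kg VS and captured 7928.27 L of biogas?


Y = V / VS
= 7928.27 / 11.64
= 681.1229 L/kg VS

681.1229 L/kg VS


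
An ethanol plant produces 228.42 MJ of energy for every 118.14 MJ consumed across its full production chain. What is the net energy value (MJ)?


NEV = E_out - E_in
= 228.42 - 118.14
= 110.2800 MJ

110.2800 MJ


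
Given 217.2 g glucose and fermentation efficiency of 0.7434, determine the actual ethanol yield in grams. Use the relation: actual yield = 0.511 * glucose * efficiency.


Actual ethanol: m = 0.511 * 217.2 * 0.7434
m = 82.5094 g

82.5094 g


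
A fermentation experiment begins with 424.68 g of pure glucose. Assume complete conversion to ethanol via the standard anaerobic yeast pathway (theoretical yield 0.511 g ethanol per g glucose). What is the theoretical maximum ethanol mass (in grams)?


Theoretical ethanol yield: m_EtOH = 0.511 * m_glucose
m_EtOH = 0.511 * 424.68 = 217.0115 g

217.0115 g


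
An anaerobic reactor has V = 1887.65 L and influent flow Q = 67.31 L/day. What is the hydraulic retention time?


HRT = V / Q
= 1887.65 / 67.31
= 28.0441 days

28.0441 days


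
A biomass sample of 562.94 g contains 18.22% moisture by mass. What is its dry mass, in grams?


Wd = Ww * (1 - MC/100)
= 562.94 * (1 - 18.22/100)
= 460.3723 g

460.3723 g


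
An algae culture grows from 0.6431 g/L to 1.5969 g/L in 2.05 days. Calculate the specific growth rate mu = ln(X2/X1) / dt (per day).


mu = ln(X2/X1) / dt
= ln(1.5969/0.6431) / 2.05
= 0.4437 per day

0.4437 per day


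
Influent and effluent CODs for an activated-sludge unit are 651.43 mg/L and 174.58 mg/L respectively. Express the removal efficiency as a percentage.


eta = (COD_in - COD_out) / COD_in * 100
= (651.43 - 174.58) / 651.43 * 100
= 73.2005%

73.2005%


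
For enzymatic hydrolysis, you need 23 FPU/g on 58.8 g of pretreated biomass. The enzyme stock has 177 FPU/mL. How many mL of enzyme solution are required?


V = dosage * m_sub / activity
V = 23 * 58.8 / 177
V = 7.6407 mL

7.6407 mL


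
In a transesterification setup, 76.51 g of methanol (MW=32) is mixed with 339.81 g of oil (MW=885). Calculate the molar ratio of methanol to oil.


Molar ratio = n_MeOH / n_oil = (MeOH/32) / (oil/885) = (MeOH * 885) / (32 * oil)
= (76.51 * 885) / (32 * 339.81)
= 6.2269

6.2269


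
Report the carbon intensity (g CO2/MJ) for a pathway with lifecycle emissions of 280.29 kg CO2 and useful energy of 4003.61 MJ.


CI = CO2 * 1000 / E
= 280.29 * 1000 / 4003.61
= 70.0093 g CO2/MJ

70.0093 g CO2/MJ


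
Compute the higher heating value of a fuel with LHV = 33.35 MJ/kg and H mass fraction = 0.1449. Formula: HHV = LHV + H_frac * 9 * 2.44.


HHV = LHV + H_frac * 9 * 2.44
= 33.35 + 0.1449 * 9 * 2.44
= 36.5320 MJ/kg

36.5320 MJ/kg


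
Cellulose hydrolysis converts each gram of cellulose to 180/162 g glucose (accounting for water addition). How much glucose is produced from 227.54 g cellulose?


glucose = cellulose * 180/162
= 227.54 * 180/162
= 252.8222 g

252.8222 g


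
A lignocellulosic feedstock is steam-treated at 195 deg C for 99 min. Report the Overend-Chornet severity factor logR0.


logR0 = log10(t * exp((T - 100) / 14.75))
= log10(99 * exp((195 - 100) / 14.75))
= 4.7928

4.7928


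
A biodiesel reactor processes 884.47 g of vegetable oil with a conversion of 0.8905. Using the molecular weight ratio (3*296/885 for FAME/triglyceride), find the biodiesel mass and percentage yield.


m_FAME = oil * conv * (3 * 296 / 885) = oil * conv * (888/885)
= 884.47 * 0.8905 * 888 / 885
= 790.2904 g
Y = m_FAME / oil * 100 = conv * (888/885) * 100
= 0.8905 * 888 / 885 * 100
= 89.35%

790.2904 g FAME; Y = 89.35%


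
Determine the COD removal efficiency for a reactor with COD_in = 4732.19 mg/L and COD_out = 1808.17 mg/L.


eta = (COD_in - COD_out) / COD_in * 100
= (4732.19 - 1808.17) / 4732.19 * 100
= 61.7900%

61.7900%


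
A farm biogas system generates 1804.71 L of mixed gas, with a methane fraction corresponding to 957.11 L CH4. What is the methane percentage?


CH4% = V_CH4 / V_total * 100
= 957.11 / 1804.71 * 100
= 53.0340%

53.0340%


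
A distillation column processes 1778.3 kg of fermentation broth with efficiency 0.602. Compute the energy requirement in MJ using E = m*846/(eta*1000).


E = m * 846 / (eta * 1000)
= 1778.3 * 846 / (0.602 * 1000)
= 2499.0728 MJ

2499.0728 MJ


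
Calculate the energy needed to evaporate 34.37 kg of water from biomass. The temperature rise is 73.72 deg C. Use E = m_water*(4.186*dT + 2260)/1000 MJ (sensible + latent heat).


E = m_water * (4.186 * dT + 2260) / 1000
= 34.37 * (4.186 * 73.72 + 2260) / 1000
= 88.2825 MJ

88.2825 MJ


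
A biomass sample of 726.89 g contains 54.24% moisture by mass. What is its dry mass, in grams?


Wd = Ww * (1 - MC/100)
= 726.89 * (1 - 54.24/100)
= 332.6249 g

332.6249 g


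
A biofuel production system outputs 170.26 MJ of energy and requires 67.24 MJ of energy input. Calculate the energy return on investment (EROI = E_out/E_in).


EROI = E_out / E_in
= 170.26 / 67.24
= 2.5321

2.5321


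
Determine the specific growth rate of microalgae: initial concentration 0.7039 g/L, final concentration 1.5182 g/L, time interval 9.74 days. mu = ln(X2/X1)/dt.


mu = ln(X2/X1) / dt
= ln(1.5182/0.7039) / 9.74
= 0.0789 per day

0.0789 per day


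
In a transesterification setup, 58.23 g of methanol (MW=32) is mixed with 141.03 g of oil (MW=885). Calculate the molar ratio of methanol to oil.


Molar ratio = n_MeOH / n_oil = (MeOH/32) / (oil/885) = (MeOH * 885) / (32 * oil)
= (58.23 * 885) / (32 * 141.03)
= 11.4190

11.4190


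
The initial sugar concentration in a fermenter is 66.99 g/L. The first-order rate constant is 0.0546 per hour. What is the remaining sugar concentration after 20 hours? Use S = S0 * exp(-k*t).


S = S0 * exp(-k * t)
S = 66.99 * exp(-0.0546 * 20)
S = 22.4781 g/L

22.4781 g/L


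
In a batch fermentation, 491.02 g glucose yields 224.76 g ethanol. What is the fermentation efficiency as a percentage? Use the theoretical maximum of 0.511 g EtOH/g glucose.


Fermentation efficiency = (actual / (0.511 * glucose)) * 100
= (224.76 / (0.511 * 491.02)) * 100
= 89.5775%

89.5775%


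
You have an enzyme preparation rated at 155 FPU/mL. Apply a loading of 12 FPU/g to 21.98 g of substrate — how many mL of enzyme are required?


V = dosage * m_sub / activity
V = 12 * 21.98 / 155
V = 1.7017 mL

1.7017 mL


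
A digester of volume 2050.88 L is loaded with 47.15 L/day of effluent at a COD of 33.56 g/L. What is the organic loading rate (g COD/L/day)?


OLR = Q * S / V
= 47.15 * 33.56 / 2050.88
= 0.7715 g/L/day

0.7715 g/L/day


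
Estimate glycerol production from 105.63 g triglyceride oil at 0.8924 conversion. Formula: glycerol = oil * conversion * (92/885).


glycerol = oil * conv * (92/885)
= 105.63 * 0.8924 * 92 / 885
= 9.7992 g

9.7992 g


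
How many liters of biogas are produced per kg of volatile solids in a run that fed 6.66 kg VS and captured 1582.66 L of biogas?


Y = V / VS
= 1582.66 / 6.66
= 237.6366 L/kg VS

237.6366 L/kg VS


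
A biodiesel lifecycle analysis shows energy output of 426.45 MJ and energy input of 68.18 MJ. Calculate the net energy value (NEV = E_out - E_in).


NEV = E_out - E_in
= 426.45 - 68.18
= 358.2700 MJ

358.2700 MJ


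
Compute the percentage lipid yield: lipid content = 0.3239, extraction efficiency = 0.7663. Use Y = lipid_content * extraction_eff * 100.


Y = lipid_content * extraction_eff * 100
= 0.3239 * 0.7663 * 100
= 24.8205%

24.8205%


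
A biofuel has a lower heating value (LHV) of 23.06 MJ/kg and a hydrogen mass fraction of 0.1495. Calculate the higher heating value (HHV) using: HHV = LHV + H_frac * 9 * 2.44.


HHV = LHV + H_frac * 9 * 2.44
= 23.06 + 0.1495 * 9 * 2.44
= 26.3430 MJ/kg

26.3430 MJ/kg


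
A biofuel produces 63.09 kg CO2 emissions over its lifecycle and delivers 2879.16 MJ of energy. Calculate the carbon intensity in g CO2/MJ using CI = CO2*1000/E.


CI = CO2 * 1000 / E
= 63.09 * 1000 / 2879.16
= 21.9126 g CO2/MJ

21.9126 g CO2/MJ


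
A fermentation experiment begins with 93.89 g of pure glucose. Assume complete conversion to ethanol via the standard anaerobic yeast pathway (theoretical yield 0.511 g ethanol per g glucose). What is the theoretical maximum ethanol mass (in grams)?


Theoretical ethanol yield: m_EtOH = 0.511 * m_glucose
m_EtOH = 0.511 * 93.89 = 47.9778 g

47.9778 g


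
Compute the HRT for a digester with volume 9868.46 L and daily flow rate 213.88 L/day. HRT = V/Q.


HRT = V / Q
= 9868.46 / 213.88
= 46.1402 days

46.1402 days


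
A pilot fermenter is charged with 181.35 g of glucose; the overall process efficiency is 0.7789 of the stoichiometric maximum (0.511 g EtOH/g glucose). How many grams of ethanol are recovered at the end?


Actual ethanol: m = 0.511 * 181.35 * 0.7789
m = 72.1805 g

72.1805 g


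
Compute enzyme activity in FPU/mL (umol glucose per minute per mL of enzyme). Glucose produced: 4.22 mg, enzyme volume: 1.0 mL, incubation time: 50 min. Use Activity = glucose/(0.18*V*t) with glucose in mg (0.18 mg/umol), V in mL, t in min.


Activity = glucose_mg / (0.18 mg/umol * V_mL * t_min)
= 4.22 / (0.18 * 1.0 * 50)
= 0.4689 FPU/mL

0.4689 FPU/mL


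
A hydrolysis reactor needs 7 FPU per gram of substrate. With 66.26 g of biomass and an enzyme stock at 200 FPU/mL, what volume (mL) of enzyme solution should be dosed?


V = dosage * m_sub / activity
V = 7 * 66.26 / 200
V = 2.3191 mL

2.3191 mL


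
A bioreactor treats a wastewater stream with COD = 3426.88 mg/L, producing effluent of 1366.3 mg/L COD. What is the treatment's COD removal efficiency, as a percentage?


eta = (COD_in - COD_out) / COD_in * 100
= (3426.88 - 1366.3) / 3426.88 * 100
= 60.1299%

60.1299%


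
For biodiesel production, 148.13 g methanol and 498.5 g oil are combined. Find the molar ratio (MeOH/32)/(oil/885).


Molar ratio = n_MeOH / n_oil = (MeOH/32) / (oil/885) = (MeOH * 885) / (32 * oil)
= (148.13 * 885) / (32 * 498.5)
= 8.2181

8.2181


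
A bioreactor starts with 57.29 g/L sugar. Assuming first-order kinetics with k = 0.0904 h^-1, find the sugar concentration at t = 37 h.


S = S0 * exp(-k * t)
S = 57.29 * exp(-0.0904 * 37)
S = 2.0205 g/L

2.0205 g/L


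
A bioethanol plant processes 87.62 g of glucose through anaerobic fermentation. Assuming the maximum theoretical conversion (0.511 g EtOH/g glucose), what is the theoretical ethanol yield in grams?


Theoretical ethanol yield: m_EtOH = 0.511 * m_glucose
m_EtOH = 0.511 * 87.62 = 44.7738 g

44.7738 g


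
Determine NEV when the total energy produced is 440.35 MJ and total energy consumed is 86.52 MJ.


NEV = E_out - E_in
= 440.35 - 86.52
= 353.8300 MJ

353.8300 MJ


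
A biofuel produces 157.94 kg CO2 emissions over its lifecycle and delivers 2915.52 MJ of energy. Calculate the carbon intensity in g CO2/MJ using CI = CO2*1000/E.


CI = CO2 * 1000 / E
= 157.94 * 1000 / 2915.52
= 54.1722 g CO2/MJ

54.1722 g CO2/MJ


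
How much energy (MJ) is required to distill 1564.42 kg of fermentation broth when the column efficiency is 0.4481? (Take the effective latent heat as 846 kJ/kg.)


E = m * 846 / (eta * 1000)
= 1564.42 * 846 / (0.4481 * 1000)
= 2953.5803 MJ

2953.5803 MJ


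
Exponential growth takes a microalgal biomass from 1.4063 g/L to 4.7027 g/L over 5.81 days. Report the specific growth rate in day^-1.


mu = ln(X2/X1) / dt
= ln(4.7027/1.4063) / 5.81
= 0.2078 per day

0.2078 per day


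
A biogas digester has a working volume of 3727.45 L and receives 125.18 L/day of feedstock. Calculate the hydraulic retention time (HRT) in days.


HRT = V / Q
= 3727.45 / 125.18
= 29.7767 days

29.7767 days


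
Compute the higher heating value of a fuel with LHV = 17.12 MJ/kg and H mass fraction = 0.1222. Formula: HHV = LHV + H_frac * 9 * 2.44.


HHV = LHV + H_frac * 9 * 2.44
= 17.12 + 0.1222 * 9 * 2.44
= 19.8035 MJ/kg

19.8035 MJ/kg


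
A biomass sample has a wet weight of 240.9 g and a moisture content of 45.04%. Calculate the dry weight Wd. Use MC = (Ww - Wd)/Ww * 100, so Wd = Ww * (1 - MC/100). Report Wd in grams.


Wd = Ww * (1 - MC/100)
= 240.9 * (1 - 45.04/100)
= 132.3986 g

132.3986 g


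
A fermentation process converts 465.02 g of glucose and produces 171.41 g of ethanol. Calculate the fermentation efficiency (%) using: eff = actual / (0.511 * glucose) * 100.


Fermentation efficiency = (actual / (0.511 * glucose)) * 100
= (171.41 / (0.511 * 465.02)) * 100
= 72.1346%

72.1346%


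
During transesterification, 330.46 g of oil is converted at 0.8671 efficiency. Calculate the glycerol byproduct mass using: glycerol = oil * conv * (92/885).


glycerol = oil * conv * (92/885)
= 330.46 * 0.8671 * 92 / 885
= 29.7874 g

29.7874 g


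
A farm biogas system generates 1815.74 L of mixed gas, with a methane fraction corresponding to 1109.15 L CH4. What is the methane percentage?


CH4% = V_CH4 / V_total * 100
= 1109.15 / 1815.74 * 100
= 61.0853%

61.0853%


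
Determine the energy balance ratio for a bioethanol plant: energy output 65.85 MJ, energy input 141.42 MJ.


EROI = E_out / E_in
= 65.85 / 141.42
= 0.4656

0.4656


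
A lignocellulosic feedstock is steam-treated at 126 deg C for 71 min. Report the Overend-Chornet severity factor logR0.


logR0 = log10(t * exp((T - 100) / 14.75))
= log10(71 * exp((126 - 100) / 14.75))
= 2.6168

2.6168


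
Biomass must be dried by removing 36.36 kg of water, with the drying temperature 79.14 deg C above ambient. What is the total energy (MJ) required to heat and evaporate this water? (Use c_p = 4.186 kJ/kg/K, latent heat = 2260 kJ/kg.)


E = m_water * (4.186 * dT + 2260) / 1000
= 36.36 * (4.186 * 79.14 + 2260) / 1000
= 94.2189 MJ

94.2189 MJ


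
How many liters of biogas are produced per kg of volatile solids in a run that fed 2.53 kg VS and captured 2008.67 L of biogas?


Y = V / VS
= 2008.67 / 2.53
= 793.9407 L/kg VS

793.9407 L/kg VS


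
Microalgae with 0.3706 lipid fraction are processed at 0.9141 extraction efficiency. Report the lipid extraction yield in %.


Y = lipid_content * extraction_eff * 100
= 0.3706 * 0.9141 * 100
= 33.8765%

33.8765%


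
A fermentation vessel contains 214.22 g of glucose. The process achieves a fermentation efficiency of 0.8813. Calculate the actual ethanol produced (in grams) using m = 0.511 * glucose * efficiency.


Actual ethanol: m = 0.511 * 214.22 * 0.8813
m = 96.4728 g

96.4728 g


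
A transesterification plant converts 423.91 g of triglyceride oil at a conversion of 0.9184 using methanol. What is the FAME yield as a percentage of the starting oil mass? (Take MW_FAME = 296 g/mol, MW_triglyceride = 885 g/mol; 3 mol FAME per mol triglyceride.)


m_FAME = oil * conv * (3 * 296 / 885) = oil * conv * (888/885)
= 423.91 * 0.9184 * 888 / 885
= 390.6387 g
Y = m_FAME / oil * 100 = conv * (888/885) * 100
= 0.9184 * 888 / 885 * 100
= 92.15%

92.15%


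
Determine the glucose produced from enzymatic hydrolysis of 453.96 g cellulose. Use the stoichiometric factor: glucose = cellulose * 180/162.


glucose = cellulose * 180/162
= 453.96 * 180/162
= 504.4000 g

504.4000 g


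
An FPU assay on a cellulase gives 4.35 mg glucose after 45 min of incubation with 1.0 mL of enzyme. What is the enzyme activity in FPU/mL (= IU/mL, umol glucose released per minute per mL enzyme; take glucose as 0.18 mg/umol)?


Activity = glucose_mg / (0.18 mg/umol * V_mL * t_min)
= 4.35 / (0.18 * 1.0 * 45)
= 0.5370 FPU/mL

0.5370 FPU/mL


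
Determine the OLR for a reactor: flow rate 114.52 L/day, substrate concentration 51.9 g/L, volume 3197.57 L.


OLR = Q * S / V
= 114.52 * 51.9 / 3197.57
= 1.8588 g/L/day

1.8588 g/L/day


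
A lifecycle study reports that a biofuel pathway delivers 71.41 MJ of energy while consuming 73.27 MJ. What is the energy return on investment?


EROI = E_out / E_in
= 71.41 / 73.27
= 0.9746

0.9746


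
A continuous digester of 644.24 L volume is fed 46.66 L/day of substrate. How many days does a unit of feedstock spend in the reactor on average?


HRT = V / Q
= 644.24 / 46.66
= 13.8071 days

13.8071 days


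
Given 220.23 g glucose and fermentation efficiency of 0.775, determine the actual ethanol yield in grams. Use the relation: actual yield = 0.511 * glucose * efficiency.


Actual ethanol: m = 0.511 * 220.23 * 0.775
m = 87.2166 g

87.2166 g


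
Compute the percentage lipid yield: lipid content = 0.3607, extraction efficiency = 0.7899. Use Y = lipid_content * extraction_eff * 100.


Y = lipid_content * extraction_eff * 100
= 0.3607 * 0.7899 * 100
= 28.4917%

28.4917%


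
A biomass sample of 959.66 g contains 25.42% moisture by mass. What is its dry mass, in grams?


Wd = Ww * (1 - MC/100)
= 959.66 * (1 - 25.42/100)
= 715.7144 g

715.7144 g


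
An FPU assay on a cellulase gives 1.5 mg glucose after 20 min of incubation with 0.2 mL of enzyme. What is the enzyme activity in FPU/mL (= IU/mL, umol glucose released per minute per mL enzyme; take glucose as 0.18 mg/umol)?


Activity = glucose_mg / (0.18 mg/umol * V_mL * t_min)
= 1.5 / (0.18 * 0.2 * 20)
= 2.0833 FPU/mL

2.0833 FPU/mL


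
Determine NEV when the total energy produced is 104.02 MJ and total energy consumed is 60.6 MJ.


NEV = E_out - E_in
= 104.02 - 60.6
= 43.4200 MJ

43.4200 MJ


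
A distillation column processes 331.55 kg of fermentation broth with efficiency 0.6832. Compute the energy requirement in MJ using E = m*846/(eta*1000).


E = m * 846 / (eta * 1000)
= 331.55 * 846 / (0.6832 * 1000)
= 410.5552 MJ

410.5552 MJ


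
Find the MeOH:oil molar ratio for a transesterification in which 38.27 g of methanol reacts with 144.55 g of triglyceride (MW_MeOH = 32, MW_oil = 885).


Molar ratio = n_MeOH / n_oil = (MeOH/32) / (oil/885) = (MeOH * 885) / (32 * oil)
= (38.27 * 885) / (32 * 144.55)
= 7.3221

7.3221


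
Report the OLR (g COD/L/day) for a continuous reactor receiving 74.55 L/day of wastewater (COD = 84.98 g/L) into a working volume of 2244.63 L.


OLR = Q * S / V
= 74.55 * 84.98 / 2244.63
= 2.8224 g/L/day

2.8224 g/L/day


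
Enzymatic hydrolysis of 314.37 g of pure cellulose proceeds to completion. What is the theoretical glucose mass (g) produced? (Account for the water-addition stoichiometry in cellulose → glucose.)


glucose = cellulose * 180/162
= 314.37 * 180/162
= 349.3000 g

349.3000 g


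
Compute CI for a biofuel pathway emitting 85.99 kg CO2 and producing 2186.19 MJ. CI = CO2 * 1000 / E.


CI = CO2 * 1000 / E
= 85.99 * 1000 / 2186.19
= 39.3333 g CO2/MJ

39.3333 g CO2/MJ


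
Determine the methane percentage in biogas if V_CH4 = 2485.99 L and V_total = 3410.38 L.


CH4% = V_CH4 / V_total * 100
= 2485.99 / 3410.38 * 100
= 72.8948%

72.8948%


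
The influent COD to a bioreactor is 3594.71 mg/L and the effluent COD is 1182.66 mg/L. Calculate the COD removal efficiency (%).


eta = (COD_in - COD_out) / COD_in * 100
= (3594.71 - 1182.66) / 3594.71 * 100
= 67.1000%

67.1000%


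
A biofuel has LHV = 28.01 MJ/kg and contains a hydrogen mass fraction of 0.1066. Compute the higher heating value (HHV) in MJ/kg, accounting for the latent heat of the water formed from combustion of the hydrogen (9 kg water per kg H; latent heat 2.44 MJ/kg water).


HHV = LHV + H_frac * 9 * 2.44
= 28.01 + 0.1066 * 9 * 2.44
= 30.3509 MJ/kg

30.3509 MJ/kg


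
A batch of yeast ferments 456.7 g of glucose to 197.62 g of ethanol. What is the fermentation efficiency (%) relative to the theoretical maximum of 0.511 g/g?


Fermentation efficiency = (actual / (0.511 * glucose)) * 100
= (197.62 / (0.511 * 456.7)) * 100
= 84.6796%

84.6796%


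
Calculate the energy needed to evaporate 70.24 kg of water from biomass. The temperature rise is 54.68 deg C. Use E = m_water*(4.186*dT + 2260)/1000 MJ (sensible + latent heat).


E = m_water * (4.186 * dT + 2260) / 1000
= 70.24 * (4.186 * 54.68 + 2260) / 1000
= 174.8197 MJ

174.8197 MJ


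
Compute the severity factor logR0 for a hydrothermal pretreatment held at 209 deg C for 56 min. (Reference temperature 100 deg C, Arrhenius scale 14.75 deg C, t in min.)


logR0 = log10(t * exp((T - 100) / 14.75))
= log10(56 * exp((209 - 100) / 14.75))
= 4.9576

4.9576


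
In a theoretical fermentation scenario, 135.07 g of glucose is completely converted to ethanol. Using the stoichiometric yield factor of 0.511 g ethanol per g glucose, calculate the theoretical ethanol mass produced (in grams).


Theoretical ethanol yield: m_EtOH = 0.511 * m_glucose
m_EtOH = 0.511 * 135.07 = 69.0208 g

69.0208 g


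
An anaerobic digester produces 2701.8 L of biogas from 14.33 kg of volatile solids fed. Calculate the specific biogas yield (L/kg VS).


Y = V / VS
= 2701.8 / 14.33
= 188.5415 L/kg VS

188.5415 L/kg VS


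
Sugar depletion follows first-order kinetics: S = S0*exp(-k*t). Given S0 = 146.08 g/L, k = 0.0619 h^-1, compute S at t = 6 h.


S = S0 * exp(-k * t)
S = 146.08 * exp(-0.0619 * 6)
S = 100.7613 g/L

100.7613 g/L
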